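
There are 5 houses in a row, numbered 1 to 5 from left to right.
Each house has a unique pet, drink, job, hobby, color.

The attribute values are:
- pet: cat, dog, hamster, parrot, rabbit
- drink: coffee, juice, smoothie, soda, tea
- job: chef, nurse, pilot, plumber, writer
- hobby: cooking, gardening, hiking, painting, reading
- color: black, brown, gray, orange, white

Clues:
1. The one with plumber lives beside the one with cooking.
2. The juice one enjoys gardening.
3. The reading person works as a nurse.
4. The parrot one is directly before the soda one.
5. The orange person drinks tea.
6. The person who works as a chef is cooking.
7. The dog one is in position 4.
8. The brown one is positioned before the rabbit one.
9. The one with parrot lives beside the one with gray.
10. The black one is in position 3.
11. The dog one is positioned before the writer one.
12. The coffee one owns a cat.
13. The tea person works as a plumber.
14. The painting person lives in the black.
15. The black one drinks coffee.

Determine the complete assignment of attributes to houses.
Solution:

House | Pet | Drink | Job | Hobby | Color
-----------------------------------------
  1   | parrot | tea | plumber | hiking | orange
  2   | hamster | soda | chef | cooking | gray
  3   | cat | coffee | pilot | painting | black
  4   | dog | smoothie | nurse | reading | brown
  5   | rabbit | juice | writer | gardening | white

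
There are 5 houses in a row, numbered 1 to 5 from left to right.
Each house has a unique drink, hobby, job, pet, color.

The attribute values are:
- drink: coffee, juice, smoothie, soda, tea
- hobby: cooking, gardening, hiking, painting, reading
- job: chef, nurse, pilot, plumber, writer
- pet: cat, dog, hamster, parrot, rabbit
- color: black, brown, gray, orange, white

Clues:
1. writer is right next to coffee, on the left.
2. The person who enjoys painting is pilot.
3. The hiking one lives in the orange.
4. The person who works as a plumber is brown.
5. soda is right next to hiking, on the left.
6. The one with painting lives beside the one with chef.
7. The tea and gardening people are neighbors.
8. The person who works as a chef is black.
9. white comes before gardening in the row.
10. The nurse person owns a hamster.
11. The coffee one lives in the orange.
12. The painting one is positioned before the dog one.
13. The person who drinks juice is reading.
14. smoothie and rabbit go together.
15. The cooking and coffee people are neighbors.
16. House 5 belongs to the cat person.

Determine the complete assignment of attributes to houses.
Solution:

House | Drink | Hobby | Job | Pet | Color
-----------------------------------------
  1   | tea | painting | pilot | parrot | white
  2   | smoothie | gardening | chef | rabbit | black
  3   | soda | cooking | writer | dog | gray
  4   | coffee | hiking | nurse | hamster | orange
  5   | juice | reading | plumber | cat | brown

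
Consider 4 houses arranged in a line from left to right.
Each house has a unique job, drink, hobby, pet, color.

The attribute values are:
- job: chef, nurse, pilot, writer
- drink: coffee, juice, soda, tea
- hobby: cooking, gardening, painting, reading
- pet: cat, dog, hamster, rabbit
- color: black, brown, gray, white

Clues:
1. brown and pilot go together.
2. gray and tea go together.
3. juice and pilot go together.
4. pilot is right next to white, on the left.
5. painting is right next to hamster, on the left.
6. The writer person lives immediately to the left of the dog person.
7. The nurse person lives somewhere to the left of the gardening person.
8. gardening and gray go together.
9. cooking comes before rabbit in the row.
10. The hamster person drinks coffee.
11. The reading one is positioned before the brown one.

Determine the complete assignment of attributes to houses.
Solution:

House | Job | Drink | Hobby | Pet | Color
-----------------------------------------
  1   | writer | soda | reading | cat | black
  2   | pilot | juice | painting | dog | brown
  3   | nurse | coffee | cooking | hamster | white
  4   | chef | tea | gardening | rabbit | gray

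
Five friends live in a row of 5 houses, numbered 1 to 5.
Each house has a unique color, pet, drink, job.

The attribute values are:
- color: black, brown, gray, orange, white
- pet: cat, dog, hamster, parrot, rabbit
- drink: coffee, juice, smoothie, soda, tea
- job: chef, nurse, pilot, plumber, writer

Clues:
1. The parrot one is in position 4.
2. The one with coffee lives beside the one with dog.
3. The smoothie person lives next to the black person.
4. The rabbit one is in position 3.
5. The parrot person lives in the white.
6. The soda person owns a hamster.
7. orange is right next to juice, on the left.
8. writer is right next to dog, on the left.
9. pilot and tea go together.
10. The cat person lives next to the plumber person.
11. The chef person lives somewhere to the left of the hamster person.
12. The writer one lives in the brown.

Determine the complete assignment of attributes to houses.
Solution:

House | Color | Pet | Drink | Job
---------------------------------
  1   | brown | cat | coffee | writer
  2   | orange | dog | smoothie | plumber
  3   | black | rabbit | juice | chef
  4   | white | parrot | tea | pilot
  5   | gray | hamster | soda | nurse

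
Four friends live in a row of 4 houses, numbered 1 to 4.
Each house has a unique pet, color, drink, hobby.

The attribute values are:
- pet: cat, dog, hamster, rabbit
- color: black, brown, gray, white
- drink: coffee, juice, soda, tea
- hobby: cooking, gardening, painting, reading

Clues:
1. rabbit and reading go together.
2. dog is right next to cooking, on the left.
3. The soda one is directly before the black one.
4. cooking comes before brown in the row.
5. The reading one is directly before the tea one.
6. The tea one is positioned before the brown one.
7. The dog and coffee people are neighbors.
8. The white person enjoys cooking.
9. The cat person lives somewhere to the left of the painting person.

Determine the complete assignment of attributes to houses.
Solution:

House | Pet | Color | Drink | Hobby
-----------------------------------
  1   | rabbit | gray | soda | reading
  2   | dog | black | tea | gardening
  3   | cat | white | coffee | cooking
  4   | hamster | brown | juice | painting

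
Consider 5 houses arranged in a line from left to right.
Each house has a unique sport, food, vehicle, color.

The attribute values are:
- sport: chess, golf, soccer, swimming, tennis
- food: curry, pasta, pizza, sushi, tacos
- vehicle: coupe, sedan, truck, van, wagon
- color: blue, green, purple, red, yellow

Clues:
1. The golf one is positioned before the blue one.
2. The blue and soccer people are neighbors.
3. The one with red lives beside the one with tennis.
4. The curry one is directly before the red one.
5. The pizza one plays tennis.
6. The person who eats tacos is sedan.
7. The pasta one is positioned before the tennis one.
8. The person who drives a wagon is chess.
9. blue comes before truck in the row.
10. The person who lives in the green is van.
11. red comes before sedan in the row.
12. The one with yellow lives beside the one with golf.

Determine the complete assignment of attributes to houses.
Solution:

House | Sport | Food | Vehicle | Color
--------------------------------------
  1   | chess | curry | wagon | yellow
  2   | golf | pasta | coupe | red
  3   | tennis | pizza | van | green
  4   | swimming | tacos | sedan | blue
  5   | soccer | sushi | truck | purple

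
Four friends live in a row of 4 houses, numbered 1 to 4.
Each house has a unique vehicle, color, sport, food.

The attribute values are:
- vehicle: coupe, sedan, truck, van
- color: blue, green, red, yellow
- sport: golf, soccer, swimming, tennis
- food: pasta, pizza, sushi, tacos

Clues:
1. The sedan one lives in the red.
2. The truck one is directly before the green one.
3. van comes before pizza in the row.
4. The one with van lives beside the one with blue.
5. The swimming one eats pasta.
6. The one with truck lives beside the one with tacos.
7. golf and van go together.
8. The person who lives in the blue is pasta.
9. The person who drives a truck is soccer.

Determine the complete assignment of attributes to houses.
Solution:

House | Vehicle | Color | Sport | Food
--------------------------------------
  1   | truck | yellow | soccer | sushi
  2   | van | green | golf | tacos
  3   | coupe | blue | swimming | pasta
  4   | sedan | red | tennis | pizza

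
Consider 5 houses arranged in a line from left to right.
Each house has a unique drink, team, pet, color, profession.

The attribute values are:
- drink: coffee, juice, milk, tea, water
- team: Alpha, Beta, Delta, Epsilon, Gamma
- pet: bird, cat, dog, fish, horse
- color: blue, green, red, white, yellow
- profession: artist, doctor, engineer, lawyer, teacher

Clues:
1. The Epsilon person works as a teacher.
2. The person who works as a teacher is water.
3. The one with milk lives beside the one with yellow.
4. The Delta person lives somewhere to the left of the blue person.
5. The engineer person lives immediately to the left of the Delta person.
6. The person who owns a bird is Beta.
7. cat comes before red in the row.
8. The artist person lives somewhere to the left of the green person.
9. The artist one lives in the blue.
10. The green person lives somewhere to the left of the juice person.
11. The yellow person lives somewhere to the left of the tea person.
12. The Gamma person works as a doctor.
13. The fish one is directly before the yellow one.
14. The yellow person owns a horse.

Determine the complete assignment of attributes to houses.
Solution:

House | Drink | Team | Pet | Color | Profession
-----------------------------------------------
  1   | milk | Alpha | fish | white | engineer
  2   | coffee | Delta | horse | yellow | lawyer
  3   | tea | Beta | bird | blue | artist
  4   | water | Epsilon | cat | green | teacher
  5   | juice | Gamma | dog | red | doctor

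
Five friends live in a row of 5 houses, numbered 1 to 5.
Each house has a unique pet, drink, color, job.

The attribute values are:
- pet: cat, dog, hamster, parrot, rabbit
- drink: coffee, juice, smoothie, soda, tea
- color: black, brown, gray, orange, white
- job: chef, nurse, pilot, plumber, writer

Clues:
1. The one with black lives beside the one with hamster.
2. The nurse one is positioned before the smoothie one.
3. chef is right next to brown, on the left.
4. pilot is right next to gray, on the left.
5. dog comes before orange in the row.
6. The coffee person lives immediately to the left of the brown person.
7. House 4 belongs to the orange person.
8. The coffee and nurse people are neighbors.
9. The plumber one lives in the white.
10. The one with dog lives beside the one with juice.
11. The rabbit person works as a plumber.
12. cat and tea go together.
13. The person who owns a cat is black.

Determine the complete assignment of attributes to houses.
Solution:

House | Pet | Drink | Color | Job
---------------------------------
  1   | cat | tea | black | pilot
  2   | hamster | coffee | gray | chef
  3   | dog | soda | brown | nurse
  4   | parrot | juice | orange | writer
  5   | rabbit | smoothie | white | plumber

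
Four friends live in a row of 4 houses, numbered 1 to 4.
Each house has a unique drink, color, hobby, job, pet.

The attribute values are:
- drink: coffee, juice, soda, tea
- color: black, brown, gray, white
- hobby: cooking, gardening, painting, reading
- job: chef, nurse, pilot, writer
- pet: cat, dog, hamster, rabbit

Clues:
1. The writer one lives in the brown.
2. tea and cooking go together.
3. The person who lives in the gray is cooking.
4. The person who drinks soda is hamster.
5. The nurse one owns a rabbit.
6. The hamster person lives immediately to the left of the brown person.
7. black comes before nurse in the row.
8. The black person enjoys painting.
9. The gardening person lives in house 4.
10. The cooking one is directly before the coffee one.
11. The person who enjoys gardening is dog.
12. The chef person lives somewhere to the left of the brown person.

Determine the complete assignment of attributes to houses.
Solution:

House | Drink | Color | Hobby | Job | Pet
-----------------------------------------
  1   | soda | black | painting | chef | hamster
  2   | juice | brown | reading | writer | cat
  3   | tea | gray | cooking | nurse | rabbit
  4   | coffee | white | gardening | pilot | dog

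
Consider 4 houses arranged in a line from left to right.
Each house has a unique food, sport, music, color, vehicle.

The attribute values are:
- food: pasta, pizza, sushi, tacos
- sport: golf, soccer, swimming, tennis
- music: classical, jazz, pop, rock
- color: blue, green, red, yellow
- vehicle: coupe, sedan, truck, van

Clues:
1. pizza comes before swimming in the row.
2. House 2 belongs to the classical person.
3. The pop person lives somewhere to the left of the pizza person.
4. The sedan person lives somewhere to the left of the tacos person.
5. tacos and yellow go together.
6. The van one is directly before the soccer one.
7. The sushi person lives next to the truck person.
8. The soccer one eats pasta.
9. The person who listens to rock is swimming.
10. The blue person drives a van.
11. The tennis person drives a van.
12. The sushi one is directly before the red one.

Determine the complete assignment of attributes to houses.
Solution:

House | Food | Sport | Music | Color | Vehicle
----------------------------------------------
  1   | sushi | tennis | pop | blue | van
  2   | pasta | soccer | classical | red | truck
  3   | pizza | golf | jazz | green | sedan
  4   | tacos | swimming | rock | yellow | coupe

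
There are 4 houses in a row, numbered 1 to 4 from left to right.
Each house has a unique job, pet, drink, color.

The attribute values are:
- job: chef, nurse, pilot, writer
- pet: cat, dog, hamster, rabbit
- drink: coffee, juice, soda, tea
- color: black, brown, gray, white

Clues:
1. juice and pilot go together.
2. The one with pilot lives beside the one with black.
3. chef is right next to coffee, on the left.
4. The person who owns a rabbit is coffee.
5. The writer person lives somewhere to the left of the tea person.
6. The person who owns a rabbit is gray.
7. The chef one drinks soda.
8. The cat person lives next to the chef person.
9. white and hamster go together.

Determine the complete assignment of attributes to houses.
Solution:

House | Job | Pet | Drink | Color
---------------------------------
  1   | pilot | cat | juice | brown
  2   | chef | dog | soda | black
  3   | writer | rabbit | coffee | gray
  4   | nurse | hamster | tea | white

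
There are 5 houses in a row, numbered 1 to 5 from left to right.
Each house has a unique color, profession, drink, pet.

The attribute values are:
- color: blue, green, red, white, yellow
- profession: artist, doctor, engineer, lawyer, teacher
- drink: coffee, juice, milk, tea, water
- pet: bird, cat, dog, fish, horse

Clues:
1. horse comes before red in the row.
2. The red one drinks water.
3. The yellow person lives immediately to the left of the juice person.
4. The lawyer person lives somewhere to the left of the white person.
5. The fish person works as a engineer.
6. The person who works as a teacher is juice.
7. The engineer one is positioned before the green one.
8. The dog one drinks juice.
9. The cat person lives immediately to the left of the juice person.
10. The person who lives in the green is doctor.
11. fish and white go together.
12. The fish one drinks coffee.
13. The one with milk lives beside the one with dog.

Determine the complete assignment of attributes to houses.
Solution:

House | Color | Profession | Drink | Pet
----------------------------------------
  1   | yellow | lawyer | milk | cat
  2   | blue | teacher | juice | dog
  3   | white | engineer | coffee | fish
  4   | green | doctor | tea | horse
  5   | red | artist | water | bird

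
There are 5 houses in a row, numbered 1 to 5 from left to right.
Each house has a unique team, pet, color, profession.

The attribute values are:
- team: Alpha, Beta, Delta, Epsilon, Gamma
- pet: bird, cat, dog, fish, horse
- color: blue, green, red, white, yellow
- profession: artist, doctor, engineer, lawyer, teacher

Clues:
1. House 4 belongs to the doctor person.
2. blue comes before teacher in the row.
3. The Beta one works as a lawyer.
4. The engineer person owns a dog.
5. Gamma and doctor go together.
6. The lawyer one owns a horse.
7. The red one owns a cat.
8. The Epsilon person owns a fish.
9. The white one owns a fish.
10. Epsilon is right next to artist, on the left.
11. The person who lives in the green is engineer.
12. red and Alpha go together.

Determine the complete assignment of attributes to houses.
Solution:

House | Team | Pet | Color | Profession
---------------------------------------
  1   | Beta | horse | blue | lawyer
  2   | Epsilon | fish | white | teacher
  3   | Alpha | cat | red | artist
  4   | Gamma | bird | yellow | doctor
  5   | Delta | dog | green | engineer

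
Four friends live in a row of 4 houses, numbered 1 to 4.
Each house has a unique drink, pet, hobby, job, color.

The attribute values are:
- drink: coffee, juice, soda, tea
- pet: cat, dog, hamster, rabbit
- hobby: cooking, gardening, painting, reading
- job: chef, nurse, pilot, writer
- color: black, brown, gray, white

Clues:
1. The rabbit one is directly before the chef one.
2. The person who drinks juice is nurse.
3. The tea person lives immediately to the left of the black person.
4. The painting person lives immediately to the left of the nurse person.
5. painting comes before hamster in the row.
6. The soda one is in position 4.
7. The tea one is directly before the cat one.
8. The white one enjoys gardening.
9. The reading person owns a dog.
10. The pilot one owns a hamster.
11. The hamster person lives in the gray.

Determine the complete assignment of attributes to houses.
Solution:

House | Drink | Pet | Hobby | Job | Color
-----------------------------------------
  1   | tea | rabbit | gardening | writer | white
  2   | coffee | cat | painting | chef | black
  3   | juice | dog | reading | nurse | brown
  4   | soda | hamster | cooking | pilot | gray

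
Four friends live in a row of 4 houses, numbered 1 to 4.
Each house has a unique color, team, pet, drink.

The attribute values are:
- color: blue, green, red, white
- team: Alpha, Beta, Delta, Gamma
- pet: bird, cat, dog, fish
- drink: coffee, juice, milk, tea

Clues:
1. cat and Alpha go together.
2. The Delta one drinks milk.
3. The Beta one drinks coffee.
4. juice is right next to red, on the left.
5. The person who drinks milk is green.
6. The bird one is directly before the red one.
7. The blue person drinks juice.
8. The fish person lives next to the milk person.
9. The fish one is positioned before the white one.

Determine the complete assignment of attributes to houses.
Solution:

House | Color | Team | Pet | Drink
----------------------------------
  1   | blue | Gamma | bird | juice
  2   | red | Beta | fish | coffee
  3   | green | Delta | dog | milk
  4   | white | Alpha | cat | tea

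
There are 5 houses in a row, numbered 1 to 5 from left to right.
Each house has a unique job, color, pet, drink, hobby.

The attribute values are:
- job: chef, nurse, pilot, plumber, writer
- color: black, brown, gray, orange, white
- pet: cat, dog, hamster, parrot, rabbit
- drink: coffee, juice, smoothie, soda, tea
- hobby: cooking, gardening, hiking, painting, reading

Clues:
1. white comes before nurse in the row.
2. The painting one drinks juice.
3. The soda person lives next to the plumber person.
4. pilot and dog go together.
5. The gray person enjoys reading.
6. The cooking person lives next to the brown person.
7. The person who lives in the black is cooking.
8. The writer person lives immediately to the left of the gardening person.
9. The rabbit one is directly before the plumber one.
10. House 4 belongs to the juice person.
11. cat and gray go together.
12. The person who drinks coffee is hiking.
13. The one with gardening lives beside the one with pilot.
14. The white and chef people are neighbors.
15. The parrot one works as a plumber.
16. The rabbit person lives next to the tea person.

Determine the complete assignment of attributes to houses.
Solution:

House | Job | Color | Pet | Drink | Hobby
-----------------------------------------
  1   | writer | black | rabbit | soda | cooking
  2   | plumber | brown | parrot | tea | gardening
  3   | pilot | white | dog | coffee | hiking
  4   | chef | orange | hamster | juice | painting
  5   | nurse | gray | cat | smoothie | reading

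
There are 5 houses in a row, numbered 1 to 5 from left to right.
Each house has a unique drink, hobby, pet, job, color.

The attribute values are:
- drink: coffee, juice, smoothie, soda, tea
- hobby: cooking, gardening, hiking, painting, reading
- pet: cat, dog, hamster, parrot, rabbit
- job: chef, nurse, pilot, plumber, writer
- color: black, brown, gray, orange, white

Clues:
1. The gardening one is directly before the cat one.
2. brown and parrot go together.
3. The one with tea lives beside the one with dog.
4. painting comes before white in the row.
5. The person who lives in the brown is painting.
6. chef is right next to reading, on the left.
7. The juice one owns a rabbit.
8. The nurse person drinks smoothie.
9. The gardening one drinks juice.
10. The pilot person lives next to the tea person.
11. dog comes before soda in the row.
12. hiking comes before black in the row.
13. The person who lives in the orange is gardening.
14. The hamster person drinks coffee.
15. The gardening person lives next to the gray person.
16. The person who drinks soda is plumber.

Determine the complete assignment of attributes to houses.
Solution:

House | Drink | Hobby | Pet | Job | Color
-----------------------------------------
  1   | juice | gardening | rabbit | pilot | orange
  2   | tea | hiking | cat | chef | gray
  3   | smoothie | reading | dog | nurse | black
  4   | soda | painting | parrot | plumber | brown
  5   | coffee | cooking | hamster | writer | white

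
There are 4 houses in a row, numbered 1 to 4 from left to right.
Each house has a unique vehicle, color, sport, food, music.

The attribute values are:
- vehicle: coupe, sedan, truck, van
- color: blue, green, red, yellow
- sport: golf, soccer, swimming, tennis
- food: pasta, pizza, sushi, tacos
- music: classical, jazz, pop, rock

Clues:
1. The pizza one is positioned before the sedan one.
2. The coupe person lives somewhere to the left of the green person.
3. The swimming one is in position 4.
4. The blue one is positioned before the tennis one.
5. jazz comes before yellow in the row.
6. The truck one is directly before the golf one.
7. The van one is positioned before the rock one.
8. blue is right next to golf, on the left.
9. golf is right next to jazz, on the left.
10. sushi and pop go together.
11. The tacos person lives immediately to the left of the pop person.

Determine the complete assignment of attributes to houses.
Solution:

House | Vehicle | Color | Sport | Food | Music
----------------------------------------------
  1   | truck | blue | soccer | tacos | classical
  2   | coupe | red | golf | sushi | pop
  3   | van | green | tennis | pizza | jazz
  4   | sedan | yellow | swimming | pasta | rock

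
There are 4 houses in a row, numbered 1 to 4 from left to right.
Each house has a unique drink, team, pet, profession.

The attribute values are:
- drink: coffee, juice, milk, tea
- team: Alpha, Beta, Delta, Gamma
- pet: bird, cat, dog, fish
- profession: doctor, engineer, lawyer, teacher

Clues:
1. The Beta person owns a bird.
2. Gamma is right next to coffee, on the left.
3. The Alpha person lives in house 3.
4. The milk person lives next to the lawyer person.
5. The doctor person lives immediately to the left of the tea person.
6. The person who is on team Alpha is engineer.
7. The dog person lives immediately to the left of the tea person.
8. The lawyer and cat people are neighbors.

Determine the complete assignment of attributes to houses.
Solution:

House | Drink | Team | Pet | Profession
---------------------------------------
  1   | milk | Delta | dog | doctor
  2   | tea | Gamma | fish | lawyer
  3   | coffee | Alpha | cat | engineer
  4   | juice | Beta | bird | teacher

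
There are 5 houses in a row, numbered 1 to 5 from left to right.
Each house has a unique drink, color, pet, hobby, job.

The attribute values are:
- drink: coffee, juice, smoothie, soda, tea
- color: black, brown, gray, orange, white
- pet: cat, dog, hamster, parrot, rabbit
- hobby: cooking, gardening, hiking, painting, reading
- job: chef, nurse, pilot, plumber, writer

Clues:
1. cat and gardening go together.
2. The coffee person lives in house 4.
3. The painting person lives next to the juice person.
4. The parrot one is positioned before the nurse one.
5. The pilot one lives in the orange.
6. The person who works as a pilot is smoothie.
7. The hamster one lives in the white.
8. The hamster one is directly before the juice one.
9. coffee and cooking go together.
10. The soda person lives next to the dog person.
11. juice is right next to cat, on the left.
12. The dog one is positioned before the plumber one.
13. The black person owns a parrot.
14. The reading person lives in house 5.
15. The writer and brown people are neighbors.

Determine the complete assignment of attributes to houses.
Solution:

House | Drink | Color | Pet | Hobby | Job
-----------------------------------------
  1   | soda | white | hamster | painting | writer
  2   | juice | brown | dog | hiking | chef
  3   | smoothie | orange | cat | gardening | pilot
  4   | coffee | black | parrot | cooking | plumber
  5   | tea | gray | rabbit | reading | nurse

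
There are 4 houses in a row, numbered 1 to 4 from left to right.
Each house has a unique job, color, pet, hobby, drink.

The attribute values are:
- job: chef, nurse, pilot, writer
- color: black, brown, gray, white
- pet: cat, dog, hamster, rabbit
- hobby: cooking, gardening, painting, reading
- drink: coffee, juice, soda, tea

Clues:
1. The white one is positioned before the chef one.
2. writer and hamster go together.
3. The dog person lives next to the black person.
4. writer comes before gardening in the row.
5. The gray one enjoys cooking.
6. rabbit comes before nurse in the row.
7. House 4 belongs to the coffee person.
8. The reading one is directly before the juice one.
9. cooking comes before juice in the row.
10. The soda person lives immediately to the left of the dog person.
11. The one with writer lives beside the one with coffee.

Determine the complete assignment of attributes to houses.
Solution:

House | Job | Color | Pet | Hobby | Drink
-----------------------------------------
  1   | pilot | gray | rabbit | cooking | soda
  2   | nurse | white | dog | reading | tea
  3   | writer | black | hamster | painting | juice
  4   | chef | brown | cat | gardening | coffee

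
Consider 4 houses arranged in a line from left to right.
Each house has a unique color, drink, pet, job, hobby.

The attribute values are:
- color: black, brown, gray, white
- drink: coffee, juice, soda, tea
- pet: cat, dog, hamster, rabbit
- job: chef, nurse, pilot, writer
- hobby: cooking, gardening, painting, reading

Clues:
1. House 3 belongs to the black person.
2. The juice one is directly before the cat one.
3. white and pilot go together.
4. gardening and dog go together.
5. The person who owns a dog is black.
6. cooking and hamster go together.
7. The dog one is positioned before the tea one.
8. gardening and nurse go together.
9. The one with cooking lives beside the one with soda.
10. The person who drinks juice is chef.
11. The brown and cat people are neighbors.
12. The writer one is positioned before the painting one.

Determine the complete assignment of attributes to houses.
Solution:

House | Color | Drink | Pet | Job | Hobby
-----------------------------------------
  1   | brown | juice | hamster | chef | cooking
  2   | gray | soda | cat | writer | reading
  3   | black | coffee | dog | nurse | gardening
  4   | white | tea | rabbit | pilot | painting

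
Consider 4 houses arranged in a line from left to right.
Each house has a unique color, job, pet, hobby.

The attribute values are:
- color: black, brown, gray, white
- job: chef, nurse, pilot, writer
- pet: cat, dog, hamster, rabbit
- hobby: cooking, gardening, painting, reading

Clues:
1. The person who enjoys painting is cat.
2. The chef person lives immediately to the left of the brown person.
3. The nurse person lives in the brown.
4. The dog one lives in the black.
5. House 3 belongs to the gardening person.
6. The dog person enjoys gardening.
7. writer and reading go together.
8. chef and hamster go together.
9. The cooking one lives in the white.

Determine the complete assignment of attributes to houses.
Solution:

House | Color | Job | Pet | Hobby
---------------------------------
  1   | white | chef | hamster | cooking
  2   | brown | nurse | cat | painting
  3   | black | pilot | dog | gardening
  4   | gray | writer | rabbit | reading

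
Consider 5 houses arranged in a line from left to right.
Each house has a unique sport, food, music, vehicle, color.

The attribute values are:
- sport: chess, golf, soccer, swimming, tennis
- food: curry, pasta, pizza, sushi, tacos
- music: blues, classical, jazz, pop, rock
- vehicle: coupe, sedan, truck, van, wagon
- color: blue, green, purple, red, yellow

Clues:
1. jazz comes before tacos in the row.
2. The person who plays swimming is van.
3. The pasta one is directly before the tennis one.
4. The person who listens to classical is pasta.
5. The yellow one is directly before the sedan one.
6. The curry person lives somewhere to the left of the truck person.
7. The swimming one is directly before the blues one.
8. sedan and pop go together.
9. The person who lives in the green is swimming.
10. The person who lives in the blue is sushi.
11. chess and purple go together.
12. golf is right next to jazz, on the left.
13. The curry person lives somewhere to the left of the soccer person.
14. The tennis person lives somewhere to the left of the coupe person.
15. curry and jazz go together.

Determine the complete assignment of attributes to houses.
Solution:

House | Sport | Food | Music | Vehicle | Color
----------------------------------------------
  1   | swimming | pasta | classical | van | green
  2   | tennis | pizza | blues | wagon | yellow
  3   | golf | sushi | pop | sedan | blue
  4   | chess | curry | jazz | coupe | purple
  5   | soccer | tacos | rock | truck | red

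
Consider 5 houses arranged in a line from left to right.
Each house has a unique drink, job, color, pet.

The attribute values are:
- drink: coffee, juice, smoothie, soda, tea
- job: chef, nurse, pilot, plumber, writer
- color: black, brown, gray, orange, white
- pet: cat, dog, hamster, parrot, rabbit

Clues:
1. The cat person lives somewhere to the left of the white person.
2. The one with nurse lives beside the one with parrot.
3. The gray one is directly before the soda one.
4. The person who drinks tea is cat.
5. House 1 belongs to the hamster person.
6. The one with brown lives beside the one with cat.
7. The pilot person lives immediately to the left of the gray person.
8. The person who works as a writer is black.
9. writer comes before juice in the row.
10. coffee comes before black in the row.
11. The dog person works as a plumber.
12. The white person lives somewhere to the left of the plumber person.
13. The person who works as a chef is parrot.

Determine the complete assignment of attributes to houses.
Solution:

House | Drink | Job | Color | Pet
---------------------------------
  1   | coffee | pilot | brown | hamster
  2   | tea | nurse | gray | cat
  3   | soda | chef | white | parrot
  4   | smoothie | writer | black | rabbit
  5   | juice | plumber | orange | dog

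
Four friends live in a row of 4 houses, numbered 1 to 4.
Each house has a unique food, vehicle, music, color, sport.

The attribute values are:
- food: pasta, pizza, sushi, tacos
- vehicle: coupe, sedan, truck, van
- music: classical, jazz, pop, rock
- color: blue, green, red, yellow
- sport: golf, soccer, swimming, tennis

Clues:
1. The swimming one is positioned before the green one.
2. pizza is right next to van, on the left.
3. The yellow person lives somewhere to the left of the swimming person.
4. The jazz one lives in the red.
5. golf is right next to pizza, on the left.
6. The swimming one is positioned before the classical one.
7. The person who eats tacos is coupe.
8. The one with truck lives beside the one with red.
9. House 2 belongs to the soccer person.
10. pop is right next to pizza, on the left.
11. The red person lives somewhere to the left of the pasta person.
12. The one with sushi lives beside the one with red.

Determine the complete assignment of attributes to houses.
Solution:

House | Food | Vehicle | Music | Color | Sport
----------------------------------------------
  1   | sushi | truck | pop | yellow | golf
  2   | pizza | sedan | jazz | red | soccer
  3   | pasta | van | rock | blue | swimming
  4   | tacos | coupe | classical | green | tennis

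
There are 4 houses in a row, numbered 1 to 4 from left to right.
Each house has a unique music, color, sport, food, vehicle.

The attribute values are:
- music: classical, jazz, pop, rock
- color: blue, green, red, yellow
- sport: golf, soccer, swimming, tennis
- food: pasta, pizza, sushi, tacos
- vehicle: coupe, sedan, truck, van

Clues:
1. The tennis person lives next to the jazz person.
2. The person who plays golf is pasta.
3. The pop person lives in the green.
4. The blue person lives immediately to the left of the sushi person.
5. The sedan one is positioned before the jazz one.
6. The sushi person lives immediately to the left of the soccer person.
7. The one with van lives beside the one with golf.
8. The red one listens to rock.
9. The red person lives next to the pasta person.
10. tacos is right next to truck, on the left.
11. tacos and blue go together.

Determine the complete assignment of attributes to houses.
Solution:

House | Music | Color | Sport | Food | Vehicle
----------------------------------------------
  1   | classical | blue | tennis | tacos | sedan
  2   | jazz | yellow | swimming | sushi | truck
  3   | rock | red | soccer | pizza | van
  4   | pop | green | golf | pasta | coupe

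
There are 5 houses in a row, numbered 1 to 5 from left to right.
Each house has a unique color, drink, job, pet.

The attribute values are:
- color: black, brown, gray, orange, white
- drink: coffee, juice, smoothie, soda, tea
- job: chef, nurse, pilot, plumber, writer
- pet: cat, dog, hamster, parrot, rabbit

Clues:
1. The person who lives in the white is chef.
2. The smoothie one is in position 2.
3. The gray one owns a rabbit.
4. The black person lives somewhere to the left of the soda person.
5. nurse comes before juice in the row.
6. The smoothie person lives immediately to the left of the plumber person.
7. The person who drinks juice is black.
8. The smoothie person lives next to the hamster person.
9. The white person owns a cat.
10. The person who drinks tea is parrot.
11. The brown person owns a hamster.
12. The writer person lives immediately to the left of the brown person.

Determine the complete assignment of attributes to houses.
Solution:

House | Color | Drink | Job | Pet
---------------------------------
  1   | orange | tea | nurse | parrot
  2   | gray | smoothie | writer | rabbit
  3   | brown | coffee | plumber | hamster
  4   | black | juice | pilot | dog
  5   | white | soda | chef | cat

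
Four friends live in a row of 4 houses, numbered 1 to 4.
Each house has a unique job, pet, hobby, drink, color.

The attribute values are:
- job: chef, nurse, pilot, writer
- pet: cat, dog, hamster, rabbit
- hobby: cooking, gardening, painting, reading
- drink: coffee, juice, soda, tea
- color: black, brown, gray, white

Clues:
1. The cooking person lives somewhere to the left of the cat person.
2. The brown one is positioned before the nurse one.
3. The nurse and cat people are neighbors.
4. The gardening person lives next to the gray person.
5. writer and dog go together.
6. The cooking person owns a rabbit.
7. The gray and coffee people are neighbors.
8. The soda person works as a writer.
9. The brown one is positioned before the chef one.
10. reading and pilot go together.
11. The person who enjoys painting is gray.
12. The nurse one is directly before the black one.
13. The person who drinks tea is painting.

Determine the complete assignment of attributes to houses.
Solution:

House | Job | Pet | Hobby | Drink | Color
-----------------------------------------
  1   | writer | dog | gardening | soda | brown
  2   | chef | hamster | painting | tea | gray
  3   | nurse | rabbit | cooking | coffee | white
  4   | pilot | cat | reading | juice | black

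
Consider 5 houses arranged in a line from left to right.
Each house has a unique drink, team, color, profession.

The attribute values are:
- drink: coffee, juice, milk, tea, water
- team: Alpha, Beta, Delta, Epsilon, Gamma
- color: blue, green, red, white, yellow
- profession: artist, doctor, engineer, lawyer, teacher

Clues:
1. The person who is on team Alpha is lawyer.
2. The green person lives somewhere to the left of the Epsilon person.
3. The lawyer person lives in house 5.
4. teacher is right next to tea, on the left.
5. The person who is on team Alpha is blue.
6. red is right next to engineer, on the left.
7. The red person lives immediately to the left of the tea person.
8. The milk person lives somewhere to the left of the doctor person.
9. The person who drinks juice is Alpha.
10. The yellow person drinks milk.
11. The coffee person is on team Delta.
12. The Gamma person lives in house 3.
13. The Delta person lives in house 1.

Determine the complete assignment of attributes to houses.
Solution:

House | Drink | Team | Color | Profession
-----------------------------------------
  1   | coffee | Delta | red | teacher
  2   | tea | Beta | green | engineer
  3   | milk | Gamma | yellow | artist
  4   | water | Epsilon | white | doctor
  5   | juice | Alpha | blue | lawyer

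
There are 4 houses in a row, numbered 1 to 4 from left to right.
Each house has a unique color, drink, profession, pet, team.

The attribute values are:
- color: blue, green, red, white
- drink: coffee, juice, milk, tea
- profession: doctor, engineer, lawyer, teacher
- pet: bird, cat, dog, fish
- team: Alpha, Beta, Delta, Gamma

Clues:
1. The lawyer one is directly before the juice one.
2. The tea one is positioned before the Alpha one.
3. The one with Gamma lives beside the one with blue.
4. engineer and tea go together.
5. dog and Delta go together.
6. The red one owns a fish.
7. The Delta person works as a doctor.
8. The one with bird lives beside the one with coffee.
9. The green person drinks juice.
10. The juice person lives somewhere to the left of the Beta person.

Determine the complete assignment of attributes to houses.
Solution:

House | Color | Drink | Profession | Pet | Team
-----------------------------------------------
  1   | white | tea | engineer | bird | Gamma
  2   | blue | coffee | lawyer | cat | Alpha
  3   | green | juice | doctor | dog | Delta
  4   | red | milk | teacher | fish | Beta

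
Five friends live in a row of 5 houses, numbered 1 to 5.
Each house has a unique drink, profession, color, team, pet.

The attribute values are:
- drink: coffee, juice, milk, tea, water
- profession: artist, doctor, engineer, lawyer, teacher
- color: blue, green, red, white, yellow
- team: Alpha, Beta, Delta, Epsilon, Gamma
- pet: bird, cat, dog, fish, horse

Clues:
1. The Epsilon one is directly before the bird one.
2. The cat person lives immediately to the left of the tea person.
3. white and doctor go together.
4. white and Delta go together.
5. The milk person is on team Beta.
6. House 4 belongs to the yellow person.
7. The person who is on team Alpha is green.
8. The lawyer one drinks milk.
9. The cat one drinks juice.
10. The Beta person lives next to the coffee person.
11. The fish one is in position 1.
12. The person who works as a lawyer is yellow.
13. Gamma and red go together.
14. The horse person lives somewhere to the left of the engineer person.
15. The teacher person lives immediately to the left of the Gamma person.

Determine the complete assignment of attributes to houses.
Solution:

House | Drink | Profession | Color | Team | Pet
-----------------------------------------------
  1   | water | doctor | white | Delta | fish
  2   | juice | teacher | blue | Epsilon | cat
  3   | tea | artist | red | Gamma | bird
  4   | milk | lawyer | yellow | Beta | horse
  5   | coffee | engineer | green | Alpha | dog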